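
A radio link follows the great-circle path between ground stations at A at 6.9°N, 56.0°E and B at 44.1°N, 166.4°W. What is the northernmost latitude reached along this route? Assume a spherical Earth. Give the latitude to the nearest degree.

≈ 58°N

The great circle lies in the plane with unit normal n̂ = (p₁ × p₂)/|p₁ × p₂|.
Here n̂_z ≈ +0.536; the vertex latitude is φ_max = arccos|n̂_z| ≈ 57.6°.
Check via Clairaut: cos φ_max = |cos φ₁| · sin C = cos(6.9°)·sin(32.7°) ≈ 0.536, again giving ≈ 57.6°.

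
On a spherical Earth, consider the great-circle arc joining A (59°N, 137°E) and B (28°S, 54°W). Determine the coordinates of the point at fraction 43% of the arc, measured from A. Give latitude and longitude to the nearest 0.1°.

≈ (54.9°N, 72.7°W)

The haversine formula gives a central angle δ ≈ 2.585 rad (148.1°) between the endpoints.
Interpolate at f = 0.43 with slerp weights a = sin((1−f)δ)/sin δ ≈ 1.882, b = sin(fδ)/sin δ ≈ 1.695.
p = a·p₁ + b·p₂ ≈ (0.171, -0.550, 0.818); φ = arcsin(p_z) ≈ 54.85°, λ = atan2(p_y, p_x) ≈ -72.74°.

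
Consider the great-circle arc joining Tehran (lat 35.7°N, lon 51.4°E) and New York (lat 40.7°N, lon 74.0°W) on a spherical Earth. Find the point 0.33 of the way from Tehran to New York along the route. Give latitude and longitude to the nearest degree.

≈ lat 55°N, lon 19°E

The haversine formula gives a central angle δ ≈ 1.547 rad (88.6°) between the endpoints.
Interpolate at f = 0.33 with slerp weights a = sin((1−f)δ)/sin δ ≈ 0.861, b = sin(fδ)/sin δ ≈ 0.489.
p = a·p₁ + b·p₂ ≈ (0.538, 0.190, 0.821); φ = arcsin(p_z) ≈ 55.19°, λ = atan2(p_y, p_x) ≈ 19.46°.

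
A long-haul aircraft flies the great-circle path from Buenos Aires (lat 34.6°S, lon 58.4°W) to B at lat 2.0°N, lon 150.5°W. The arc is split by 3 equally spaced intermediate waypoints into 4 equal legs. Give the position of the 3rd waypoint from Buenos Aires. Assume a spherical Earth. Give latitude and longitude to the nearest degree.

≈ lat 11°S, lon 131°W

Write both endpoints as unit vectors p₁, p₂ with components (cos φ cos λ, cos φ sin λ, sin φ).
The central angle between the endpoints is δ = arccos(p₁·p₂) ≈ 1.621 rad (92.9°).
Interpolate at f = 3/4 with slerp weights a = sin((1−f)δ)/sin δ ≈ 0.395, b = sin(fδ)/sin δ ≈ 0.939.
p = a·p₁ + b·p₂ ≈ (-0.646, -0.739, -0.191); φ = arcsin(p_z) ≈ -11.03°, λ = atan2(p_y, p_x) ≈ -131.18°.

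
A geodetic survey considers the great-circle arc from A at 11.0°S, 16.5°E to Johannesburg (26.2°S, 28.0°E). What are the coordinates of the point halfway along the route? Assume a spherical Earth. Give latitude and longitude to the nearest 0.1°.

The haversine formula gives a central angle δ ≈ 0.326 rad (18.7°) between the endpoints.
Interpolate at f = 1/2 with slerp weights a = sin((1−f)δ)/sin δ ≈ 0.507, b = sin(fδ)/sin δ ≈ 0.507.
p = a·p₁ + b·p₂ ≈ (0.878, 0.355, -0.320); φ = arcsin(p_z) ≈ -18.69°, λ = atan2(p_y, p_x) ≈ 21.99°.

≈ 18.7°S, 22.0°E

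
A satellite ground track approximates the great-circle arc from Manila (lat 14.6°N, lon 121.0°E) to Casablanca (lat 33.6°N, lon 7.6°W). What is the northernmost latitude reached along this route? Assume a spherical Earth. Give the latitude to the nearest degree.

≈ 47°N

The great circle lies in the plane with unit normal n̂ = (p₁ × p₂)/|p₁ × p₂|.
Here n̂_z ≈ -0.676; the vertex latitude is φ_max = arccos|n̂_z| ≈ 47.5°.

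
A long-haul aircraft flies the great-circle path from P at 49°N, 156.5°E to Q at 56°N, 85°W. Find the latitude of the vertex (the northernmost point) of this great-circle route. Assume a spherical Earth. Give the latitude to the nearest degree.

≈ 69°N

The great circle lies in the plane with unit normal n̂ = (p₁ × p₂)/|p₁ × p₂|.
Here n̂_z ≈ +0.361; the vertex latitude is φ_max = arccos|n̂_z| ≈ 68.8°.
Check via Clairaut: cos φ_max = |cos φ₁| · sin C = cos(49.0°)·sin(33.4°) ≈ 0.361, again giving ≈ 68.8°.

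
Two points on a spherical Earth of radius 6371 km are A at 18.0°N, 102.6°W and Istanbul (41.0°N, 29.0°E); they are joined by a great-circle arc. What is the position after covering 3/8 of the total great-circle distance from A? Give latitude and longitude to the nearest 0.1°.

Convert each endpoint to a unit vector on the sphere (x = cos φ cos λ, y = cos φ sin λ, z = sin φ).
The central angle between the endpoints is δ = arccos(p₁·p₂) ≈ 1.848 rad (105.9°).
Interpolate at f = 3/8 with slerp weights a = sin((1−f)δ)/sin δ ≈ 0.951, b = sin(fδ)/sin δ ≈ 0.664.
p = a·p₁ + b·p₂ ≈ (0.241, -0.640, 0.730); φ = arcsin(p_z) ≈ 46.86°, λ = atan2(p_y, p_x) ≈ -69.35°.

≈ 46.9°N, 69.3°W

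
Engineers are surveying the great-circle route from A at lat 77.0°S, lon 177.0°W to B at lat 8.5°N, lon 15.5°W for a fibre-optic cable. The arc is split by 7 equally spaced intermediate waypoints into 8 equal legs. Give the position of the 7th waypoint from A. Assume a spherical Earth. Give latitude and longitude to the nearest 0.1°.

≈ lat 5.3°S, lon 16.6°W

The haversine formula gives a central angle δ ≈ 1.934 rad (110.8°) between the endpoints.
Interpolate at f = 7/8 with slerp weights a = sin((1−f)δ)/sin δ ≈ 0.256, b = sin(fδ)/sin δ ≈ 1.062.
p = a·p₁ + b·p₂ ≈ (0.954, -0.284, -0.093); φ = arcsin(p_z) ≈ -5.31°, λ = atan2(p_y, p_x) ≈ -16.55°.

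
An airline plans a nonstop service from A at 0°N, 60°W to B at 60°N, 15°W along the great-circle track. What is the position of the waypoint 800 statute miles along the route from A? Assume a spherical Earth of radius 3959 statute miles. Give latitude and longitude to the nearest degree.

The haversine formula gives a central angle δ ≈ 1.209 rad (69.3°) between the endpoints. The total great-circle distance is δ·R ≈ 1.209 × 3959 ≈ 4788 mi, so the target fraction is f = 800/4788 ≈ 0.167.
Interpolate at f ≈ 0.167 with slerp weights a = sin((1−f)δ)/sin δ ≈ 0.904, b = sin(fδ)/sin δ ≈ 0.215.
p = a·p₁ + b·p₂ ≈ (0.556, -0.810, 0.186); φ = arcsin(p_z) ≈ 10.71°, λ = atan2(p_y, p_x) ≈ -55.57°.

≈ 11°N, 56°W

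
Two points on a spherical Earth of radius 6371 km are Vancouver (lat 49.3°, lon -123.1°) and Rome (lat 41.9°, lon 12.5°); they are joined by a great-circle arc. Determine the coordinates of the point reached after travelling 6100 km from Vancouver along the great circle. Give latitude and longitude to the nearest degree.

Convert each endpoint to a unit vector on the sphere (x = cos φ cos λ, y = cos φ sin λ, z = sin φ).
The central angle between the endpoints is δ = arccos(p₁·p₂) ≈ 1.411 rad (80.8°). The total great-circle distance is δ·R ≈ 1.411 × 6371 ≈ 8987 km, so the target fraction is f = 6100/8987 ≈ 0.679.
Interpolate at f ≈ 0.679 with slerp weights a = sin((1−f)δ)/sin δ ≈ 0.443, b = sin(fδ)/sin δ ≈ 0.828.
p = a·p₁ + b·p₂ ≈ (0.444, -0.109, 0.889); φ = arcsin(p_z) ≈ 62.80°, λ = atan2(p_y, p_x) ≈ -13.77°.

≈ lat 63°, lon -14°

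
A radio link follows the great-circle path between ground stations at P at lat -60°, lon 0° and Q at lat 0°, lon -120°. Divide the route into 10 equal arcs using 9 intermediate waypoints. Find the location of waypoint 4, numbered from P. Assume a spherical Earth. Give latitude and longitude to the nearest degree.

From cos δ = sin φ₁ sin φ₂ + cos φ₁ cos φ₂ cos Δλ, the central angle is δ ≈ 1.823 rad (104.5°).
Interpolate at f = 4/10 with slerp weights a = sin((1−f)δ)/sin δ ≈ 0.918, b = sin(fδ)/sin δ ≈ 0.688.
p = a·p₁ + b·p₂ ≈ (0.115, -0.596, -0.795); φ = arcsin(p_z) ≈ -52.63°, λ = atan2(p_y, p_x) ≈ -79.11°.

≈ lat -53°, lon -79°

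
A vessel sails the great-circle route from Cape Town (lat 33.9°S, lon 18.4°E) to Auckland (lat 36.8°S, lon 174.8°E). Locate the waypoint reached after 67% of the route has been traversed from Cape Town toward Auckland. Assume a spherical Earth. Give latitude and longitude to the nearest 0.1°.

≈ lat 67.1°S, lon 144.1°E

The haversine formula gives a central angle δ ≈ 1.849 rad (106.0°) between the endpoints.
Interpolate at f = 0.67 with slerp weights a = sin((1−f)δ)/sin δ ≈ 0.596, b = sin(fδ)/sin δ ≈ 0.983.
p = a·p₁ + b·p₂ ≈ (-0.315, 0.228, -0.922); φ = arcsin(p_z) ≈ -67.15°, λ = atan2(p_y, p_x) ≈ 144.14°.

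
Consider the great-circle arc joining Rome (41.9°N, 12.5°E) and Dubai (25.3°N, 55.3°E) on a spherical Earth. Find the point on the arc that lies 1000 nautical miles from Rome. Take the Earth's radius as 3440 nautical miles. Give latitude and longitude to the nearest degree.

≈ 37°N, 33°E

From cos δ = sin φ₁ sin φ₂ + cos φ₁ cos φ₂ cos Δλ, the central angle is δ ≈ 0.677 rad (38.8°). The total great-circle distance is δ·R ≈ 0.677 × 3440 ≈ 2331 nmi, so the target fraction is f = 1000/2331 ≈ 0.429.
Interpolate at f ≈ 0.429 with slerp weights a = sin((1−f)δ)/sin δ ≈ 0.602, b = sin(fδ)/sin δ ≈ 0.457.
p = a·p₁ + b·p₂ ≈ (0.673, 0.437, 0.597); φ = arcsin(p_z) ≈ 36.68°, λ = atan2(p_y, p_x) ≈ 33.00°.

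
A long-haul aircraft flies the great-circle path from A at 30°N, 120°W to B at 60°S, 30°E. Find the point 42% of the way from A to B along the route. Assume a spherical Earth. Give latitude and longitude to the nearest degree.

Write both endpoints as unit vectors p₁, p₂ with components (cos φ cos λ, cos φ sin λ, sin φ).
The central angle between the endpoints is δ = arccos(p₁·p₂) ≈ 2.512 rad (143.9°).
Interpolate at f = 0.42 with slerp weights a = sin((1−f)δ)/sin δ ≈ 1.686, b = sin(fδ)/sin δ ≈ 1.476.
p = a·p₁ + b·p₂ ≈ (-0.091, -0.896, -0.435); φ = arcsin(p_z) ≈ -25.81°, λ = atan2(p_y, p_x) ≈ -95.79°.

≈ 26°S, 96°W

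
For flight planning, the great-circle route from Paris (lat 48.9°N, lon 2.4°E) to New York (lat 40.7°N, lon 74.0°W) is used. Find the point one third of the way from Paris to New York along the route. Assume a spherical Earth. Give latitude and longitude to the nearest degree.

≈ lat 52°N, lon 25°W

Convert each endpoint to a unit vector on the sphere (x = cos φ cos λ, y = cos φ sin λ, z = sin φ).
The central angle between the endpoints is δ = arccos(p₁·p₂) ≈ 0.917 rad (52.5°).
Interpolate at f = 1/3 with slerp weights a = sin((1−f)δ)/sin δ ≈ 0.723, b = sin(fδ)/sin δ ≈ 0.379.
p = a·p₁ + b·p₂ ≈ (0.554, -0.256, 0.792); φ = arcsin(p_z) ≈ 52.37°, λ = atan2(p_y, p_x) ≈ -24.83°.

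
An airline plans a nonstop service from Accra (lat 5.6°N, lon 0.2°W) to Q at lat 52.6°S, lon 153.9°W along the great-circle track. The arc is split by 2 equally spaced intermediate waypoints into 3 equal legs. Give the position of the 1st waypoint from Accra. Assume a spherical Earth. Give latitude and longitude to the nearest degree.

From cos δ = sin φ₁ sin φ₂ + cos φ₁ cos φ₂ cos Δλ, the central angle is δ ≈ 2.239 rad (128.3°).
Interpolate at f = 1/3 with slerp weights a = sin((1−f)δ)/sin δ ≈ 1.270, b = sin(fδ)/sin δ ≈ 0.865.
p = a·p₁ + b·p₂ ≈ (0.792, -0.235, -0.563); φ = arcsin(p_z) ≈ -34.27°, λ = atan2(p_y, p_x) ≈ -16.56°.

≈ lat 34°S, lon 17°W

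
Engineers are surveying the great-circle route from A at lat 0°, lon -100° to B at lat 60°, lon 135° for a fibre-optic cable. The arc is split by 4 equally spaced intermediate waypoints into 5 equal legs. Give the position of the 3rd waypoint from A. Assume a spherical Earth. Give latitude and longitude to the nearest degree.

Write both endpoints as unit vectors p₁, p₂ with components (cos φ cos λ, cos φ sin λ, sin φ).
The central angle between the endpoints is δ = arccos(p₁·p₂) ≈ 1.862 rad (106.7°).
Interpolate at f = 3/5 with slerp weights a = sin((1−f)δ)/sin δ ≈ 0.707, b = sin(fδ)/sin δ ≈ 0.938.
p = a·p₁ + b·p₂ ≈ (-0.455, -0.365, 0.813); φ = arcsin(p_z) ≈ 54.34°, λ = atan2(p_y, p_x) ≈ -141.24°.

≈ lat 54°, lon -141°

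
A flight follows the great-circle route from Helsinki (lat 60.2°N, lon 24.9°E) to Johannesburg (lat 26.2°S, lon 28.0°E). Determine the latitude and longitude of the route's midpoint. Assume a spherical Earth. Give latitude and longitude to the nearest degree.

From cos δ = sin φ₁ sin φ₂ + cos φ₁ cos φ₂ cos Δλ, the central angle is δ ≈ 1.509 rad (86.4°).
Interpolate at f = 1/2 with slerp weights a = sin((1−f)δ)/sin δ ≈ 0.686, b = sin(fδ)/sin δ ≈ 0.686.
p = a·p₁ + b·p₂ ≈ (0.853, 0.433, 0.292); φ = arcsin(p_z) ≈ 17.01°, λ = atan2(p_y, p_x) ≈ 26.90°.

≈ lat 17°N, lon 27°E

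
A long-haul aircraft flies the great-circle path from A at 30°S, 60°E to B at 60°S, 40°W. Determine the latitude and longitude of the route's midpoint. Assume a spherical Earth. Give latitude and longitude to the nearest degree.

≈ 56°S, 28°E

From cos δ = sin φ₁ sin φ₂ + cos φ₁ cos φ₂ cos Δλ, the central angle is δ ≈ 1.205 rad (69.0°).
Interpolate at f = 1/2 with slerp weights a = sin((1−f)δ)/sin δ ≈ 0.607, b = sin(fδ)/sin δ ≈ 0.607.
p = a·p₁ + b·p₂ ≈ (0.495, 0.260, -0.829); φ = arcsin(p_z) ≈ -55.99°, λ = atan2(p_y, p_x) ≈ 27.71°.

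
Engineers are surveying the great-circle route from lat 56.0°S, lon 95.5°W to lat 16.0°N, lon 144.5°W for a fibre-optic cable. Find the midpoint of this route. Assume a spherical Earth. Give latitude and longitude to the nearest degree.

≈ lat 22°S, lon 127°W

Convert each endpoint to a unit vector on the sphere (x = cos φ cos λ, y = cos φ sin λ, z = sin φ).
The central angle between the endpoints is δ = arccos(p₁·p₂) ≈ 1.446 rad (82.9°).
Interpolate at f = 1/2 with slerp weights a = sin((1−f)δ)/sin δ ≈ 0.667, b = sin(fδ)/sin δ ≈ 0.667.
p = a·p₁ + b·p₂ ≈ (-0.558, -0.744, -0.369); φ = arcsin(p_z) ≈ -21.66°, λ = atan2(p_y, p_x) ≈ -126.87°.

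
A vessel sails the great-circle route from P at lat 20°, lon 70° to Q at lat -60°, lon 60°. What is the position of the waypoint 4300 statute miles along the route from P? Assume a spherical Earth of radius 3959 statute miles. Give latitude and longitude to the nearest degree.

Convert each endpoint to a unit vector on the sphere (x = cos φ cos λ, y = cos φ sin λ, z = sin φ).
The central angle between the endpoints is δ = arccos(p₁·p₂) ≈ 1.404 rad (80.4°). The total great-circle distance is δ·R ≈ 1.404 × 3959 ≈ 5556 mi, so the target fraction is f = 4300/5556 ≈ 0.774.
Interpolate at f ≈ 0.774 with slerp weights a = sin((1−f)δ)/sin δ ≈ 0.316, b = sin(fδ)/sin δ ≈ 0.897.
p = a·p₁ + b·p₂ ≈ (0.326, 0.668, -0.669); φ = arcsin(p_z) ≈ -41.98°, λ = atan2(p_y, p_x) ≈ 63.98°.

≈ lat -42°, lon 64°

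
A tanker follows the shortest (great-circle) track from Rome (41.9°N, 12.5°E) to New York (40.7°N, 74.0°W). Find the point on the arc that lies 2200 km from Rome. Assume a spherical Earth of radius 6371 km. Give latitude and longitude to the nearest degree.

The haversine formula gives a central angle δ ≈ 1.082 rad (62.0°) between the endpoints. The total great-circle distance is δ·R ≈ 1.082 × 6371 ≈ 6891 km, so the target fraction is f = 2200/6891 ≈ 0.319.
Interpolate at f ≈ 0.319 with slerp weights a = sin((1−f)δ)/sin δ ≈ 0.761, b = sin(fδ)/sin δ ≈ 0.383.
p = a·p₁ + b·p₂ ≈ (0.633, -0.157, 0.758); φ = arcsin(p_z) ≈ 49.30°, λ = atan2(p_y, p_x) ≈ -13.92°.

≈ 49°N, 14°W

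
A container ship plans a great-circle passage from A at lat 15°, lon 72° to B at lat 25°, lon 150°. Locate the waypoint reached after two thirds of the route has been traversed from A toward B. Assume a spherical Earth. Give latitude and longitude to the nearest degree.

≈ lat 26°, lon 123°

Convert each endpoint to a unit vector on the sphere (x = cos φ cos λ, y = cos φ sin λ, z = sin φ).
The central angle between the endpoints is δ = arccos(p₁·p₂) ≈ 1.275 rad (73.1°).
Interpolate at f = 2/3 with slerp weights a = sin((1−f)δ)/sin δ ≈ 0.431, b = sin(fδ)/sin δ ≈ 0.785.
p = a·p₁ + b·p₂ ≈ (-0.488, 0.752, 0.443); φ = arcsin(p_z) ≈ 26.33°, λ = atan2(p_y, p_x) ≈ 122.97°.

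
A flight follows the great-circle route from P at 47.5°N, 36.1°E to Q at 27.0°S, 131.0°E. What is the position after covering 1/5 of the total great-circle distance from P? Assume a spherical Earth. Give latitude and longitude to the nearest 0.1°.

≈ 37.6°N, 63.9°E

Write both endpoints as unit vectors p₁, p₂ with components (cos φ cos λ, cos φ sin λ, sin φ).
The central angle between the endpoints is δ = arccos(p₁·p₂) ≈ 1.967 rad (112.7°).
Interpolate at f = 1/5 with slerp weights a = sin((1−f)δ)/sin δ ≈ 1.084, b = sin(fδ)/sin δ ≈ 0.416.
p = a·p₁ + b·p₂ ≈ (0.349, 0.711, 0.611); φ = arcsin(p_z) ≈ 37.63°, λ = atan2(p_y, p_x) ≈ 63.87°.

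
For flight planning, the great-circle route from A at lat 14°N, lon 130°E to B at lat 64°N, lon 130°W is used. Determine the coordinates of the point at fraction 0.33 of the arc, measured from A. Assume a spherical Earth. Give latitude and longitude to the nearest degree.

≈ lat 38°N, lon 144°E

From cos δ = sin φ₁ sin φ₂ + cos φ₁ cos φ₂ cos Δλ, the central angle is δ ≈ 1.427 rad (81.7°).
Interpolate at f = 0.33 with slerp weights a = sin((1−f)δ)/sin δ ≈ 0.825, b = sin(fδ)/sin δ ≈ 0.458.
p = a·p₁ + b·p₂ ≈ (-0.644, 0.460, 0.612); φ = arcsin(p_z) ≈ 37.71°, λ = atan2(p_y, p_x) ≈ 144.48°.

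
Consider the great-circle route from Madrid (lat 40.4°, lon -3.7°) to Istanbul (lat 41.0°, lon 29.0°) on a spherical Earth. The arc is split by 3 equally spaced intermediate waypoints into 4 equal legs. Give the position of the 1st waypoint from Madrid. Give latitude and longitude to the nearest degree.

Convert each endpoint to a unit vector on the sphere (x = cos φ cos λ, y = cos φ sin λ, z = sin φ).
The central angle between the endpoints is δ = arccos(p₁·p₂) ≈ 0.430 rad (24.7°).
Interpolate at f = 1/4 with slerp weights a = sin((1−f)δ)/sin δ ≈ 0.760, b = sin(fδ)/sin δ ≈ 0.257.
p = a·p₁ + b·p₂ ≈ (0.748, 0.057, 0.662); φ = arcsin(p_z) ≈ 41.42°, λ = atan2(p_y, p_x) ≈ 4.35°.

≈ lat 41°, lon 4°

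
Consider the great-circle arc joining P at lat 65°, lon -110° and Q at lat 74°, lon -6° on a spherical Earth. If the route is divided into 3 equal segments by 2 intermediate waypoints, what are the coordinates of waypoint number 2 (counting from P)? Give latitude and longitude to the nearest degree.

≈ lat 78°, lon -49°

Convert each endpoint to a unit vector on the sphere (x = cos φ cos λ, y = cos φ sin λ, z = sin φ).
The central angle between the endpoints is δ = arccos(p₁·p₂) ≈ 0.568 rad (32.5°).
Interpolate at f = 2/3 with slerp weights a = sin((1−f)δ)/sin δ ≈ 0.350, b = sin(fδ)/sin δ ≈ 0.687.
p = a·p₁ + b·p₂ ≈ (0.138, -0.159, 0.978); φ = arcsin(p_z) ≈ 77.87°, λ = atan2(p_y, p_x) ≈ -49.04°.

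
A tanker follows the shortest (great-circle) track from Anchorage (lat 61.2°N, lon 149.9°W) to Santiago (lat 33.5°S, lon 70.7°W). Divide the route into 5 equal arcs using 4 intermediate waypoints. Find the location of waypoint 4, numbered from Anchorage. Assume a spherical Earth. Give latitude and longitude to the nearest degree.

Convert each endpoint to a unit vector on the sphere (x = cos φ cos λ, y = cos φ sin λ, z = sin φ).
The central angle between the endpoints is δ = arccos(p₁·p₂) ≈ 1.991 rad (114.1°).
Interpolate at f = 4/5 with slerp weights a = sin((1−f)δ)/sin δ ≈ 0.425, b = sin(fδ)/sin δ ≈ 1.095.
p = a·p₁ + b·p₂ ≈ (0.125, -0.965, -0.232); φ = arcsin(p_z) ≈ -13.42°, λ = atan2(p_y, p_x) ≈ -82.63°.

≈ lat 13°S, lon 83°W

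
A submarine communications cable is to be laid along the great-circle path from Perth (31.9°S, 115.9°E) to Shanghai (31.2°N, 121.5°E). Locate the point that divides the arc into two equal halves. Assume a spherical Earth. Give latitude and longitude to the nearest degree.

≈ 0°N, 119°E

Convert each endpoint to a unit vector on the sphere (x = cos φ cos λ, y = cos φ sin λ, z = sin φ).
The central angle between the endpoints is δ = arccos(p₁·p₂) ≈ 1.105 rad (63.3°).
Interpolate at f = 1/2 with slerp weights a = sin((1−f)δ)/sin δ ≈ 0.587, b = sin(fδ)/sin δ ≈ 0.587.
p = a·p₁ + b·p₂ ≈ (-0.480, 0.877, -0.006); φ = arcsin(p_z) ≈ -0.35°, λ = atan2(p_y, p_x) ≈ 118.71°.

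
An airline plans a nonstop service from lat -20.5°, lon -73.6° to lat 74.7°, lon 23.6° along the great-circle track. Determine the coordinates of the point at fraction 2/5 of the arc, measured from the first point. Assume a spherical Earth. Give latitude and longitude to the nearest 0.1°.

≈ lat 22.5°, lon -61.2°

Write both endpoints as unit vectors p₁, p₂ with components (cos φ cos λ, cos φ sin λ, sin φ).
The central angle between the endpoints is δ = arccos(p₁·p₂) ≈ 1.948 rad (111.6°).
Interpolate at f = 2/5 with slerp weights a = sin((1−f)δ)/sin δ ≈ 0.990, b = sin(fδ)/sin δ ≈ 0.756.
p = a·p₁ + b·p₂ ≈ (0.445, -0.810, 0.383); φ = arcsin(p_z) ≈ 22.49°, λ = atan2(p_y, p_x) ≈ -61.23°.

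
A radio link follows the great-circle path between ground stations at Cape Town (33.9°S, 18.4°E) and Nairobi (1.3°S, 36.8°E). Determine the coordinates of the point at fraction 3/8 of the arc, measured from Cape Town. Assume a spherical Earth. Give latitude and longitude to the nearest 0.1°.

From cos δ = sin φ₁ sin φ₂ + cos φ₁ cos φ₂ cos Δλ, the central angle is δ ≈ 0.643 rad (36.9°).
Interpolate at f = 3/8 with slerp weights a = sin((1−f)δ)/sin δ ≈ 0.652, b = sin(fδ)/sin δ ≈ 0.398.
p = a·p₁ + b·p₂ ≈ (0.833, 0.409, -0.373); φ = arcsin(p_z) ≈ -21.89°, λ = atan2(p_y, p_x) ≈ 26.19°.

≈ 21.9°S, 26.2°E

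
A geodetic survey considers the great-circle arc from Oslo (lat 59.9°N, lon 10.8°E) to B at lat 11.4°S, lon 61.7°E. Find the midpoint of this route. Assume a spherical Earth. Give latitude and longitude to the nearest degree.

Write both endpoints as unit vectors p₁, p₂ with components (cos φ cos λ, cos φ sin λ, sin φ).
The central angle between the endpoints is δ = arccos(p₁·p₂) ≈ 1.431 rad (82.0°).
Interpolate at f = 1/2 with slerp weights a = sin((1−f)δ)/sin δ ≈ 0.663, b = sin(fδ)/sin δ ≈ 0.663.
p = a·p₁ + b·p₂ ≈ (0.634, 0.634, 0.442); φ = arcsin(p_z) ≈ 26.25°, λ = atan2(p_y, p_x) ≈ 44.99°.

≈ lat 26°N, lon 45°E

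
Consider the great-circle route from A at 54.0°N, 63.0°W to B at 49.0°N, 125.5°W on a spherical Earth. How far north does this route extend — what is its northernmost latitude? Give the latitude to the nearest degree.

≈ 56°N

The great circle lies in the plane with unit normal n̂ = (p₁ × p₂)/|p₁ × p₂|.
Here n̂_z ≈ -0.556; the vertex latitude is φ_max = arccos|n̂_z| ≈ 56.2°.
Check via Clairaut: cos φ_max = |cos φ₁| · sin C = cos(54.0°)·sin(71.2°) ≈ 0.556, again giving ≈ 56.2°.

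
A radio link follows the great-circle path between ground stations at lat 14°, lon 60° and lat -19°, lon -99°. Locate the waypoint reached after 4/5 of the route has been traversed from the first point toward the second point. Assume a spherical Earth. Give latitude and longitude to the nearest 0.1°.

Write both endpoints as unit vectors p₁, p₂ with components (cos φ cos λ, cos φ sin λ, sin φ).
The central angle between the endpoints is δ = arccos(p₁·p₂) ≈ 2.780 rad (159.3°).
Interpolate at f = 4/5 with slerp weights a = sin((1−f)δ)/sin δ ≈ 1.491, b = sin(fδ)/sin δ ≈ 2.244.
p = a·p₁ + b·p₂ ≈ (0.391, -0.843, -0.370); φ = arcsin(p_z) ≈ -21.70°, λ = atan2(p_y, p_x) ≈ -65.08°.

≈ lat -21.7°, lon -65.1°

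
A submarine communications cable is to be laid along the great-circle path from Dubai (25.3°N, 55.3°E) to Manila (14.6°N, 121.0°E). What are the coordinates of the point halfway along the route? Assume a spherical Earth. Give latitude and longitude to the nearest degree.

≈ 23°N, 89°E

Write both endpoints as unit vectors p₁, p₂ with components (cos φ cos λ, cos φ sin λ, sin φ).
The central angle between the endpoints is δ = arccos(p₁·p₂) ≈ 1.084 rad (62.1°).
Interpolate at f = 1/2 with slerp weights a = sin((1−f)δ)/sin δ ≈ 0.584, b = sin(fδ)/sin δ ≈ 0.584.
p = a·p₁ + b·p₂ ≈ (0.009, 0.918, 0.397); φ = arcsin(p_z) ≈ 23.36°, λ = atan2(p_y, p_x) ≈ 89.41°.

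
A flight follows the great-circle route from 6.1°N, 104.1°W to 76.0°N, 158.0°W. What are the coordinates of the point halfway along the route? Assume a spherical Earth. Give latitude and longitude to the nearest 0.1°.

From cos δ = sin φ₁ sin φ₂ + cos φ₁ cos φ₂ cos Δλ, the central angle is δ ≈ 1.323 rad (75.8°).
Interpolate at f = 1/2 with slerp weights a = sin((1−f)δ)/sin δ ≈ 0.634, b = sin(fδ)/sin δ ≈ 0.634.
p = a·p₁ + b·p₂ ≈ (-0.296, -0.669, 0.682); φ = arcsin(p_z) ≈ 43.02°, λ = atan2(p_y, p_x) ≈ -113.86°.

≈ 43.0°N, 113.9°W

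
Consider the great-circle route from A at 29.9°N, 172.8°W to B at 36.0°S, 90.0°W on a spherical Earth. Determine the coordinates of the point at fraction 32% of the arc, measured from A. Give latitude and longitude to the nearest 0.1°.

≈ 8.8°N, 146.3°W

Write both endpoints as unit vectors p₁, p₂ with components (cos φ cos λ, cos φ sin λ, sin φ).
The central angle between the endpoints is δ = arccos(p₁·p₂) ≈ 1.777 rad (101.8°).
Interpolate at f = 0.32 with slerp weights a = sin((1−f)δ)/sin δ ≈ 0.955, b = sin(fδ)/sin δ ≈ 0.550.
p = a·p₁ + b·p₂ ≈ (-0.822, -0.549, 0.153); φ = arcsin(p_z) ≈ 8.79°, λ = atan2(p_y, p_x) ≈ -146.25°.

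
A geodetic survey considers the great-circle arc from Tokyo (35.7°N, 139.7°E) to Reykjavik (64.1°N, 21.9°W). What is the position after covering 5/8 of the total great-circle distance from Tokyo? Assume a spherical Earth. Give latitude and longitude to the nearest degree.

≈ (82°N, 89°E)

Write both endpoints as unit vectors p₁, p₂ with components (cos φ cos λ, cos φ sin λ, sin φ).
The central angle between the endpoints is δ = arccos(p₁·p₂) ≈ 1.381 rad (79.1°).
Interpolate at f = 5/8 with slerp weights a = sin((1−f)δ)/sin δ ≈ 0.504, b = sin(fδ)/sin δ ≈ 0.774.
p = a·p₁ + b·p₂ ≈ (0.001, 0.139, 0.990); φ = arcsin(p_z) ≈ 82.03°, λ = atan2(p_y, p_x) ≈ 89.43°.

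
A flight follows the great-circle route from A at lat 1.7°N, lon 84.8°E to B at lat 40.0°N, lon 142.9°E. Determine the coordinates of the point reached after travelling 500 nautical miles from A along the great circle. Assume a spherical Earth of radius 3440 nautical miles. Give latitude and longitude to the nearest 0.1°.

The haversine formula gives a central angle δ ≈ 1.133 rad (64.9°) between the endpoints. The total great-circle distance is δ·R ≈ 1.133 × 3440 ≈ 3898 nmi, so the target fraction is f = 500/3898 ≈ 0.128.
Interpolate at f ≈ 0.128 with slerp weights a = sin((1−f)δ)/sin δ ≈ 0.922, b = sin(fδ)/sin δ ≈ 0.160.
p = a·p₁ + b·p₂ ≈ (-0.014, 0.991, 0.130); φ = arcsin(p_z) ≈ 7.48°, λ = atan2(p_y, p_x) ≈ 90.82°.

≈ lat 7.5°N, lon 90.8°E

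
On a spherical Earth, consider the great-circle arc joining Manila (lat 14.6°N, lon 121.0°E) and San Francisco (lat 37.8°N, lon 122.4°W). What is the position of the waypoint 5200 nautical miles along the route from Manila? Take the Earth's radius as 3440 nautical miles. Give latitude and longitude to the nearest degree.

≈ lat 43°N, lon 140°W

Convert each endpoint to a unit vector on the sphere (x = cos φ cos λ, y = cos φ sin λ, z = sin φ).
The central angle between the endpoints is δ = arccos(p₁·p₂) ≈ 1.760 rad (100.8°). The total great-circle distance is δ·R ≈ 1.760 × 3440 ≈ 6054 nmi, so the target fraction is f = 5200/6054 ≈ 0.859.
Interpolate at f ≈ 0.859 with slerp weights a = sin((1−f)δ)/sin δ ≈ 0.250, b = sin(fδ)/sin δ ≈ 1.016.
p = a·p₁ + b·p₂ ≈ (-0.555, -0.471, 0.686); φ = arcsin(p_z) ≈ 43.31°, λ = atan2(p_y, p_x) ≈ -139.70°.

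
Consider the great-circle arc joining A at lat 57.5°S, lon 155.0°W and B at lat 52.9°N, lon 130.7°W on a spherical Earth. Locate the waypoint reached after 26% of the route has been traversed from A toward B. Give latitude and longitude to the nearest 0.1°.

Write both endpoints as unit vectors p₁, p₂ with components (cos φ cos λ, cos φ sin λ, sin φ).
The central angle between the endpoints is δ = arccos(p₁·p₂) ≈ 1.958 rad (112.2°).
Interpolate at f = 0.26 with slerp weights a = sin((1−f)δ)/sin δ ≈ 1.072, b = sin(fδ)/sin δ ≈ 0.526.
p = a·p₁ + b·p₂ ≈ (-0.729, -0.484, -0.484); φ = arcsin(p_z) ≈ -28.96°, λ = atan2(p_y, p_x) ≈ -146.41°.

≈ lat 29.0°S, lon 146.4°W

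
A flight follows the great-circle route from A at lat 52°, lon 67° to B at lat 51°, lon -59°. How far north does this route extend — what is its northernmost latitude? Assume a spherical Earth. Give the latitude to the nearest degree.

≈ 70°

The great circle lies in the plane with unit normal n̂ = (p₁ × p₂)/|p₁ × p₂|.
Here n̂_z ≈ -0.340; the vertex latitude is φ_max = arccos|n̂_z| ≈ 70.1°.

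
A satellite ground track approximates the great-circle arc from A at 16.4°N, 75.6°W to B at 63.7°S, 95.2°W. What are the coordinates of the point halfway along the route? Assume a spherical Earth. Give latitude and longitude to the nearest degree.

Convert each endpoint to a unit vector on the sphere (x = cos φ cos λ, y = cos φ sin λ, z = sin φ).
The central angle between the endpoints is δ = arccos(p₁·p₂) ≈ 1.423 rad (81.5°).
Interpolate at f = 1/2 with slerp weights a = sin((1−f)δ)/sin δ ≈ 0.660, b = sin(fδ)/sin δ ≈ 0.660.
p = a·p₁ + b·p₂ ≈ (0.131, -0.905, -0.405); φ = arcsin(p_z) ≈ -23.92°, λ = atan2(p_y, p_x) ≈ -81.76°.

≈ 24°S, 82°W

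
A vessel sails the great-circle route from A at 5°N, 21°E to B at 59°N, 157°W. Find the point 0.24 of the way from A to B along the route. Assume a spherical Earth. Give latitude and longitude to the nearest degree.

From cos δ = sin φ₁ sin φ₂ + cos φ₁ cos φ₂ cos Δλ, the central angle is δ ≈ 2.024 rad (116.0°).
Interpolate at f = 0.24 with slerp weights a = sin((1−f)δ)/sin δ ≈ 1.112, b = sin(fδ)/sin δ ≈ 0.519.
p = a·p₁ + b·p₂ ≈ (0.788, 0.292, 0.542); φ = arcsin(p_z) ≈ 32.83°, λ = atan2(p_y, p_x) ≈ 20.36°.

≈ 33°N, 20°E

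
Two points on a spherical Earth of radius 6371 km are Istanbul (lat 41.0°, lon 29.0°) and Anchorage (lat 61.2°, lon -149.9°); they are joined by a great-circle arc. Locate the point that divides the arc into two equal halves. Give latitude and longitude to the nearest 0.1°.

≈ lat 79.9°, lon 27.1°

Convert each endpoint to a unit vector on the sphere (x = cos φ cos λ, y = cos φ sin λ, z = sin φ).
The central angle between the endpoints is δ = arccos(p₁·p₂) ≈ 1.358 rad (77.8°).
Interpolate at f = 1/2 with slerp weights a = sin((1−f)δ)/sin δ ≈ 0.642, b = sin(fδ)/sin δ ≈ 0.642.
p = a·p₁ + b·p₂ ≈ (0.156, 0.080, 0.984); φ = arcsin(p_z) ≈ 79.89°, λ = atan2(p_y, p_x) ≈ 27.06°.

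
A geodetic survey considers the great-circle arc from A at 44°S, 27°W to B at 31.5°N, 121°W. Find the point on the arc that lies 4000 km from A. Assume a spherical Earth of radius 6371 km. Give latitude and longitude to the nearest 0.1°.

≈ 24.0°S, 63.8°W

From cos δ = sin φ₁ sin φ₂ + cos φ₁ cos φ₂ cos Δλ, the central angle is δ ≈ 1.989 rad (113.9°). The total great-circle distance is δ·R ≈ 1.989 × 6371 ≈ 12669 km, so the target fraction is f = 4000/12669 ≈ 0.316.
Interpolate at f ≈ 0.316 with slerp weights a = sin((1−f)δ)/sin δ ≈ 1.070, b = sin(fδ)/sin δ ≈ 0.643.
p = a·p₁ + b·p₂ ≈ (0.404, -0.819, -0.408); φ = arcsin(p_z) ≈ -24.05°, λ = atan2(p_y, p_x) ≈ -63.77°.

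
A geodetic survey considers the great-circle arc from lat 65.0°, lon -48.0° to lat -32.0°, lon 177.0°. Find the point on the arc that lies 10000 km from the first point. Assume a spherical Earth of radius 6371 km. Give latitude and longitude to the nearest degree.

≈ lat 12°, lon -164°

Convert each endpoint to a unit vector on the sphere (x = cos φ cos λ, y = cos φ sin λ, z = sin φ).
The central angle between the endpoints is δ = arccos(p₁·p₂) ≈ 2.395 rad (137.2°). The total great-circle distance is δ·R ≈ 2.395 × 6371 ≈ 15256 km, so the target fraction is f = 10000/15256 ≈ 0.655.
Interpolate at f ≈ 0.655 with slerp weights a = sin((1−f)δ)/sin δ ≈ 1.081, b = sin(fδ)/sin δ ≈ 1.472.
p = a·p₁ + b·p₂ ≈ (-0.941, -0.274, 0.200); φ = arcsin(p_z) ≈ 11.53°, λ = atan2(p_y, p_x) ≈ -163.75°.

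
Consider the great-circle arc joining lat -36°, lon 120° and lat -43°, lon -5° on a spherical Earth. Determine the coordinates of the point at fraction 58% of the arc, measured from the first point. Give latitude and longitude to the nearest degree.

From cos δ = sin φ₁ sin φ₂ + cos φ₁ cos φ₂ cos Δλ, the central angle is δ ≈ 1.509 rad (86.5°).
Interpolate at f = 0.58 with slerp weights a = sin((1−f)δ)/sin δ ≈ 0.593, b = sin(fδ)/sin δ ≈ 0.769.
p = a·p₁ + b·p₂ ≈ (0.320, 0.367, -0.873); φ = arcsin(p_z) ≈ -60.86°, λ = atan2(p_y, p_x) ≈ 48.86°.

≈ lat -61°, lon 49°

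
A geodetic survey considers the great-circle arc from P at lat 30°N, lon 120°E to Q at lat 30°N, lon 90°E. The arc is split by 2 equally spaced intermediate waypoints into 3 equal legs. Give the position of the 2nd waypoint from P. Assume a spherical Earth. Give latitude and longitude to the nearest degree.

Convert each endpoint to a unit vector on the sphere (x = cos φ cos λ, y = cos φ sin λ, z = sin φ).
The central angle between the endpoints is δ = arccos(p₁·p₂) ≈ 0.452 rad (25.9°).
Interpolate at f = 2/3 with slerp weights a = sin((1−f)δ)/sin δ ≈ 0.344, b = sin(fδ)/sin δ ≈ 0.680.
p = a·p₁ + b·p₂ ≈ (-0.149, 0.846, 0.512); φ = arcsin(p_z) ≈ 30.77°, λ = atan2(p_y, p_x) ≈ 99.97°.

≈ lat 31°N, lon 100°E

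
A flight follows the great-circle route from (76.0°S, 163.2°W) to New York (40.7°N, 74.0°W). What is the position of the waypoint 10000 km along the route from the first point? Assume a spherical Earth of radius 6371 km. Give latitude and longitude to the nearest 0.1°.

≈ (2.9°N, 85.4°W)

From cos δ = sin φ₁ sin φ₂ + cos φ₁ cos φ₂ cos Δλ, the central angle is δ ≈ 2.253 rad (129.1°). The total great-circle distance is δ·R ≈ 2.253 × 6371 ≈ 14351 km, so the target fraction is f = 10000/14351 ≈ 0.697.
Interpolate at f ≈ 0.697 with slerp weights a = sin((1−f)δ)/sin δ ≈ 0.813, b = sin(fδ)/sin δ ≈ 1.288.
p = a·p₁ + b·p₂ ≈ (0.081, -0.995, 0.051); φ = arcsin(p_z) ≈ 2.94°, λ = atan2(p_y, p_x) ≈ -85.35°.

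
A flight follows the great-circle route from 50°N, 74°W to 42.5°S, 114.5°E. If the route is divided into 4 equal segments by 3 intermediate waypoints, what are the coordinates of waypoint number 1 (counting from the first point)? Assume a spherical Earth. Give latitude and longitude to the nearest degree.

≈ 63°N, 153°W

From cos δ = sin φ₁ sin φ₂ + cos φ₁ cos φ₂ cos Δλ, the central angle is δ ≈ 2.976 rad (170.5°).
Interpolate at f = 1/4 with slerp weights a = sin((1−f)δ)/sin δ ≈ 4.775, b = sin(fδ)/sin δ ≈ 4.096.
p = a·p₁ + b·p₂ ≈ (-0.406, -0.203, 0.891); φ = arcsin(p_z) ≈ 63.00°, λ = atan2(p_y, p_x) ≈ -153.48°.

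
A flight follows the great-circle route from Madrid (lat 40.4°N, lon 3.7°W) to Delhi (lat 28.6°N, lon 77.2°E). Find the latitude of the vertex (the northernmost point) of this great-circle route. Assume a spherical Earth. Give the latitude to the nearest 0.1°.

≈ 43.4°N

The great circle lies in the plane with unit normal n̂ = (p₁ × p₂)/|p₁ × p₂|.
Here n̂_z ≈ +0.726; the vertex latitude is φ_max = arccos|n̂_z| ≈ 43.4°.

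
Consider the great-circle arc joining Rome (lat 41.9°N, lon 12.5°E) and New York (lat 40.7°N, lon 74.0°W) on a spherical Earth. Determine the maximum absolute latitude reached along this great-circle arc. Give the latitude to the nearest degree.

≈ 50°N

The great circle lies in the plane with unit normal n̂ = (p₁ × p₂)/|p₁ × p₂|.
Here n̂_z ≈ -0.638; the vertex latitude is φ_max = arccos|n̂_z| ≈ 50.4°.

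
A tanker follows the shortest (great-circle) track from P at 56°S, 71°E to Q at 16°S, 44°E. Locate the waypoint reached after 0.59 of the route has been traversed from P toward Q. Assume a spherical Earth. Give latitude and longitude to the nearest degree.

The haversine formula gives a central angle δ ≈ 0.785 rad (45.0°) between the endpoints.
Interpolate at f = 0.59 with slerp weights a = sin((1−f)δ)/sin δ ≈ 0.448, b = sin(fδ)/sin δ ≈ 0.632.
p = a·p₁ + b·p₂ ≈ (0.519, 0.659, -0.545); φ = arcsin(p_z) ≈ -33.04°, λ = atan2(p_y, p_x) ≈ 51.79°.

≈ 33°S, 52°E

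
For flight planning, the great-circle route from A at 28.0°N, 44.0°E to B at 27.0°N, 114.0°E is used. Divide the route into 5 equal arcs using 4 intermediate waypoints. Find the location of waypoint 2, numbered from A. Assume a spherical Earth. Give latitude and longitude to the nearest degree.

Write both endpoints as unit vectors p₁, p₂ with components (cos φ cos λ, cos φ sin λ, sin φ).
The central angle between the endpoints is δ = arccos(p₁·p₂) ≈ 1.068 rad (61.2°).
Interpolate at f = 2/5 with slerp weights a = sin((1−f)δ)/sin δ ≈ 0.682, b = sin(fδ)/sin δ ≈ 0.473.
p = a·p₁ + b·p₂ ≈ (0.262, 0.803, 0.535); φ = arcsin(p_z) ≈ 32.34°, λ = atan2(p_y, p_x) ≈ 71.94°.

≈ 32°N, 72°E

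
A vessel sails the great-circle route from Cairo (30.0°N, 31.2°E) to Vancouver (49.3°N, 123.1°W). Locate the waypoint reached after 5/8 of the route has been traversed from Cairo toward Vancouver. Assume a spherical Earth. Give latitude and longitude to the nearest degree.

Write both endpoints as unit vectors p₁, p₂ with components (cos φ cos λ, cos φ sin λ, sin φ).
The central angle between the endpoints is δ = arccos(p₁·p₂) ≈ 1.701 rad (97.5°).
Interpolate at f = 5/8 with slerp weights a = sin((1−f)δ)/sin δ ≈ 0.601, b = sin(fδ)/sin δ ≈ 0.881.
p = a·p₁ + b·p₂ ≈ (0.131, -0.212, 0.968); φ = arcsin(p_z) ≈ 75.57°, λ = atan2(p_y, p_x) ≈ -58.28°.

≈ 76°N, 58°W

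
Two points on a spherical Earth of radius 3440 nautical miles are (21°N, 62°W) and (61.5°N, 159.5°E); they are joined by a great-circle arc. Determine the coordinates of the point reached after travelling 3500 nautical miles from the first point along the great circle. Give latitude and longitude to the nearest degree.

Convert each endpoint to a unit vector on the sphere (x = cos φ cos λ, y = cos φ sin λ, z = sin φ).
The central angle between the endpoints is δ = arccos(p₁·p₂) ≈ 1.589 rad (91.1°). The total great-circle distance is δ·R ≈ 1.589 × 3440 ≈ 5468 nmi, so the target fraction is f = 3500/5468 ≈ 0.640.
Interpolate at f ≈ 0.640 with slerp weights a = sin((1−f)δ)/sin δ ≈ 0.541, b = sin(fδ)/sin δ ≈ 0.851.
p = a·p₁ + b·p₂ ≈ (-0.143, -0.304, 0.942); φ = arcsin(p_z) ≈ 70.36°, λ = atan2(p_y, p_x) ≈ -115.18°.

≈ (70°N, 115°W)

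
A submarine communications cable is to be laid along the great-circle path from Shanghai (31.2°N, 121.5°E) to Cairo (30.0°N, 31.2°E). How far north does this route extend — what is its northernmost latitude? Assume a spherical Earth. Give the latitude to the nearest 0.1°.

≈ 40.0°N

The great circle lies in the plane with unit normal n̂ = (p₁ × p₂)/|p₁ × p₂|.
Here n̂_z ≈ -0.766; the vertex latitude is φ_max = arccos|n̂_z| ≈ 40.0°.
Check via Clairaut: cos φ_max = |cos φ₁| · sin C = cos(31.2°)·sin(63.6°) ≈ 0.766, again giving ≈ 40.0°.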